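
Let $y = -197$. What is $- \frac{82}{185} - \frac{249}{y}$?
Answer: $\frac{29911}{36445} \approx 0.82072$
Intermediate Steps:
$- \frac{82}{185} - \frac{249}{y} = - \frac{82}{185} - \frac{249}{-197} = \left(-82\right) \frac{1}{185} - - \frac{249}{197} = - \frac{82}{185} + \frac{249}{197} = \frac{29911}{36445}$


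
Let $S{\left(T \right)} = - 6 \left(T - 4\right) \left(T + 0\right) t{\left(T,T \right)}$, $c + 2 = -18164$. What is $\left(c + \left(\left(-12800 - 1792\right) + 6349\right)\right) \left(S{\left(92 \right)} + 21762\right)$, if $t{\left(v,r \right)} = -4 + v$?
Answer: $112315522734$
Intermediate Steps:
$c = -18166$ ($c = -2 - 18164 = -18166$)
$S{\left(T \right)} = - 6 T \left(-4 + T\right)^{2}$ ($S{\left(T \right)} = - 6 \left(T - 4\right) \left(T + 0\right) \left(-4 + T\right) = - 6 \left(-4 + T\right) T \left(-4 + T\right) = - 6 T \left(-4 + T\right) \left(-4 + T\right) = - 6 T \left(-4 + T\right)^{2}$)
$\left(c + \left(\left(-12800 - 1792\right) + 6349\right)\right) \left(S{\left(92 \right)} + 21762\right) = \left(-18166 + \left(\left(-12800 - 1792\right) + 6349\right)\right) \left(\left(-6\right) 92 \left(-4 + 92\right)^{2} + 21762\right) = \left(-18166 + \left(-14592 + 6349\right)\right) \left(\left(-6\right) 92 \cdot 88^{2} + 21762\right) = \left(-18166 - 8243\right) \left(\left(-6\right) 92 \cdot 7744 + 21762\right) = - 26409 \left(-4274688 + 21762\right) = \left(-26409\right) \left(-4252926\right) = 112315522734$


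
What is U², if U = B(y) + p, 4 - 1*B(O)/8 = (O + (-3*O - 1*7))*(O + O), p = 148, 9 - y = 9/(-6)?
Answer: 23853456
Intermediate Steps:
y = 21/2 (y = 9 - 9/(-6) = 9 - 9*(-1)/6 = 9 - 1*(-3/2) = 9 + 3/2 = 21/2 ≈ 10.500)
B(O) = 32 - 16*O*(-7 - 2*O) (B(O) = 32 - 8*(O + (-3*O - 1*7))*(O + O) = 32 - 8*(O + (-3*O - 7))*2*O = 32 - 8*(O + (-7 - 3*O))*2*O = 32 - 8*(-7 - 2*O)*2*O = 32 - 16*O*(-7 - 2*O))
U = 4884 (U = (32 + 32*(21/2)² + 112*(21/2)) + 148 = (32 + 32*(441/4) + 1176) + 148 = (32 + 3528 + 1176) + 148 = 4736 + 148 = 4884)
U² = 4884² = 23853456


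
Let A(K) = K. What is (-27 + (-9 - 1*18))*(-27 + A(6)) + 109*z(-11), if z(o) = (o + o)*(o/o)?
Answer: -1264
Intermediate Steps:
z(o) = 2*o (z(o) = (2*o)*1 = 2*o)
(-27 + (-9 - 1*18))*(-27 + A(6)) + 109*z(-11) = (-27 + (-9 - 1*18))*(-27 + 6) + 109*(2*(-11)) = (-27 + (-9 - 18))*(-21) + 109*(-22) = (-27 - 27)*(-21) - 2398 = -54*(-21) - 2398 = 1134 - 2398 = -1264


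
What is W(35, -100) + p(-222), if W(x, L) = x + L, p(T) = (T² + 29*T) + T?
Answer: 42559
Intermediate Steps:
p(T) = T² + 30*T
W(x, L) = L + x
W(35, -100) + p(-222) = (-100 + 35) - 222*(30 - 222) = -65 - 222*(-192) = -65 + 42624 = 42559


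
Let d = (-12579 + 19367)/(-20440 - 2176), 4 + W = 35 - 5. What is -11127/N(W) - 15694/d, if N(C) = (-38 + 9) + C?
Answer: 95028049/1697 ≈ 55998.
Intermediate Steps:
W = 26 (W = -4 + (35 - 5) = -4 + 30 = 26)
N(C) = -29 + C
d = -1697/5654 (d = 6788/(-22616) = 6788*(-1/22616) = -1697/5654 ≈ -0.30014)
-11127/N(W) - 15694/d = -11127/(-29 + 26) - 15694/(-1697/5654) = -11127/(-3) - 15694*(-5654/1697) = -11127*(-1/3) + 88733876/1697 = 3709 + 88733876/1697 = 95028049/1697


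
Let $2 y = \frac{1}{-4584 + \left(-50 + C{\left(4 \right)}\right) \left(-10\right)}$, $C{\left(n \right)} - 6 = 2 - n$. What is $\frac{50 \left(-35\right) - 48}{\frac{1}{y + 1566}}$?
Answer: $- \frac{11611813933}{4124} \approx -2.8157 \cdot 10^{6}$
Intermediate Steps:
$C{\left(n \right)} = 8 - n$ ($C{\left(n \right)} = 6 - \left(-2 + n\right) = 8 - n$)
$y = - \frac{1}{8248}$ ($y = \frac{1}{2 \left(-4584 + \left(-50 + \left(8 - 4\right)\right) \left(-10\right)\right)} = \frac{1}{2 \left(-4584 + \left(-50 + 4\right) \left(-10\right)\right)} = \frac{1}{2 \left(-4584 - -460\right)} = \frac{1}{2 \left(-4584 + 460\right)} = \frac{1}{2 \left(-4124\right)} = \frac{1}{2} \left(- \frac{1}{4124}\right) = - \frac{1}{8248} \approx -0.00012124$)
$\frac{50 \left(-35\right) - 48}{\frac{1}{y + 1566}} = \frac{50 \left(-35\right) - 48}{\frac{1}{- \frac{1}{8248} + 1566}} = \frac{-1750 - 48}{\frac{1}{\frac{12916367}{8248}}} = - \frac{1798}{\frac{8248}{12916367}} = \left(-1798\right) \frac{12916367}{8248} = - \frac{11611813933}{4124}$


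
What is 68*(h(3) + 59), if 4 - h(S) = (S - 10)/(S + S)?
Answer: 13090/3 ≈ 4363.3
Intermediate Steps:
h(S) = 4 - (-10 + S)/(2*S) (h(S) = 4 - (S - 10)/(S + S) = 4 - (-10 + S)/(2*S))
68*(h(3) + 59) = 68*((7/2 + 5/3) + 59) = 68*(31/6 + 59) = 68*(385/6) = 13090/3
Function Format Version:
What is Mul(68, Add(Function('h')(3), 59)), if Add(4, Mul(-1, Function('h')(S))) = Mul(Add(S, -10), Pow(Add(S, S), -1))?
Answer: Rational(13090, 3) ≈ 4363.3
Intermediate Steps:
Function('h')(S) = Add(4, Mul(Rational(-1, 2), Pow(S, -1), Add(-10, S))) (Function('h')(S) = Add(4, Mul(-1, Mul(Add(S, -10), Pow(Add(S, S), -1)))) = Add(4, Mul(-1, Mul(Add(-10, S), Pow(Mul(2, S), -1)))) = Add(4, Mul(-1, Mul(Add(-10, S), Mul(Rational(1, 2), Pow(S, -1))))) = Add(4, Mul(-1, Mul(Rational(1, 2), Pow(S, -1), Add(-10, S)))) = Add(4, Mul(Rational(-1, 2), Pow(S, -1), Add(-10, S))))
Mul(68, Add(Function('h')(3), 59)) = Mul(68, Add(Add(Rational(7, 2), Mul(5, Pow(3, -1))), 59)) = Mul(68, Add(Add(Rational(7, 2), Mul(5, Rational(1, 3))), 59)) = Mul(68, Add(Add(Rational(7, 2), Rational(5, 3)), 59)) = Mul(68, Add(Rational(31, 6), 59)) = Mul(68, Rational(385, 6)) = Rational(13090, 3)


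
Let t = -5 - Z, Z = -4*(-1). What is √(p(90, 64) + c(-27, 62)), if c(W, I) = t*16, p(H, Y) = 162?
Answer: 3*√2 ≈ 4.2426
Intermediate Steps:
Z = 4
t = -9 (t = -5 - 1*4 = -5 - 4 = -9)
c(W, I) = -144 (c(W, I) = -9*16 = -144)
√(p(90, 64) + c(-27, 62)) = √(162 - 144) = √18 = 3*√2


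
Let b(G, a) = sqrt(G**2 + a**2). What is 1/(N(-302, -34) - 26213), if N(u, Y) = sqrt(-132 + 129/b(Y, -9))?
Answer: -1/(26213 - I*sqrt(132 - 129*sqrt(1237)/1237)) ≈ -3.8149e-5 - 1.6487e-8*I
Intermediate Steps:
N(u, Y) = sqrt(-132 + 129/sqrt(81 + Y**2)) (N(u, Y) = sqrt(-132 + 129/(sqrt(Y**2 + (-9)**2))) = sqrt(-132 + 129/(sqrt(Y**2 + 81))) = sqrt(-132 + 129/(sqrt(81 + Y**2))) = sqrt(-132 + 129/sqrt(81 + Y**2)))
1/(N(-302, -34) - 26213) = 1/(sqrt(-132 + 129/sqrt(81 + (-34)**2)) - 26213) = 1/(sqrt(-132 + 129/sqrt(81 + 1156)) - 26213) = 1/(sqrt(-132 + 129/sqrt(1237)) - 26213) = 1/(sqrt(-132 + 129*(sqrt(1237)/1237)) - 26213) = 1/(sqrt(-132 + 129*sqrt(1237)/1237) - 26213) = 1/(-26213 + sqrt(-132 + 129*sqrt(1237)/1237))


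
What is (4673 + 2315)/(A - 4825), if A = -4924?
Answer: -6988/9749 ≈ -0.71679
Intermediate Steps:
(4673 + 2315)/(A - 4825) = (4673 + 2315)/(-4924 - 4825) = 6988/(-9749) = 6988*(-1/9749) = -6988/9749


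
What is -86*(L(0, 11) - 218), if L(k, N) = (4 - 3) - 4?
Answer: 19006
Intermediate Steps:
L(k, N) = -3 (L(k, N) = 1 - 4 = -3)
-86*(L(0, 11) - 218) = -86*(-3 - 218) = -86*(-221) = 19006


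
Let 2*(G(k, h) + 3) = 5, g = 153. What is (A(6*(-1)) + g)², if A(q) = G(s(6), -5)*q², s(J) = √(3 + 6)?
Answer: 18225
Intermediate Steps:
s(J) = 3 (s(J) = √9 = 3)
G(k, h) = -½ (G(k, h) = -3 + (½)*5 = -3 + 5/2 = -½)
A(q) = -q²/2
(A(6*(-1)) + g)² = (-(6*(-1))²/2 + 153)² = (-½*(-6)² + 153)² = (-½*36 + 153)² = (-18 + 153)² = 135² = 18225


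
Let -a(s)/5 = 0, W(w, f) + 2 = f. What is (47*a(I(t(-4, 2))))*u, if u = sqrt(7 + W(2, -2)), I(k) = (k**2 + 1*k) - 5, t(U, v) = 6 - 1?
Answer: 0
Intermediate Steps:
t(U, v) = 5
W(w, f) = -2 + f
I(k) = -5 + k + k**2 (I(k) = (k**2 + k) - 5 = (k + k**2) - 5 = -5 + k + k**2)
a(s) = 0 (a(s) = -5*0 = 0)
u = sqrt(3) (u = sqrt(7 + (-2 - 2)) = sqrt(7 - 4) = sqrt(3) ≈ 1.7320)
(47*a(I(t(-4, 2))))*u = (47*0)*sqrt(3) = 0*sqrt(3) = 0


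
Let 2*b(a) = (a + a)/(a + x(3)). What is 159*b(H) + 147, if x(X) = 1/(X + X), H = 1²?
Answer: 1983/7 ≈ 283.29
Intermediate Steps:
H = 1
x(X) = 1/(2*X)
b(a) = a/(⅙ + a) (b(a) = ((a + a)/(a + (½)/3))/2 = ((2*a)/(a + (½)*(⅓)))/2 = ((2*a)/(a + ⅙))/2 = ((2*a)/(⅙ + a))/2 = (2*a/(⅙ + a))/2 = a/(⅙ + a))
159*b(H) + 147 = 159*(6*1/(1 + 6*1)) + 147 = 159*(6*1/(1 + 6)) + 147 = 159*(6*1/7) + 147 = 159*(6*1*(⅐)) + 147 = 159*(6/7) + 147 = 954/7 + 147 = 1983/7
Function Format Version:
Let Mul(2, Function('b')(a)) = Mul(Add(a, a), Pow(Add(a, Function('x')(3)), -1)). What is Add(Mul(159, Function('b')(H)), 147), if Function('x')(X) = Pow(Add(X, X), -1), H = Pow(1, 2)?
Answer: Rational(1983, 7) ≈ 283.29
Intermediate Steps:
H = 1
Function('x')(X) = Mul(Rational(1, 2), Pow(X, -1)) (Function('x')(X) = Pow(Mul(2, X), -1) = Mul(Rational(1, 2), Pow(X, -1)))
Function('b')(a) = Mul(a, Pow(Add(Rational(1, 6), a), -1)) (Function('b')(a) = Mul(Rational(1, 2), Mul(Add(a, a), Pow(Add(a, Mul(Rational(1, 2), Pow(3, -1))), -1))) = Mul(Rational(1, 2), Mul(Mul(2, a), Pow(Add(a, Mul(Rational(1, 2), Rational(1, 3))), -1))) = Mul(Rational(1, 2), Mul(Mul(2, a), Pow(Add(a, Rational(1, 6)), -1))) = Mul(Rational(1, 2), Mul(Mul(2, a), Pow(Add(Rational(1, 6), a), -1))) = Mul(Rational(1, 2), Mul(2, a, Pow(Add(Rational(1, 6), a), -1))) = Mul(a, Pow(Add(Rational(1, 6), a), -1)))
Add(Mul(159, Function('b')(H)), 147) = Add(Mul(159, Mul(6, 1, Pow(Add(1, Mul(6, 1)), -1))), 147) = Add(Mul(159, Mul(6, 1, Pow(Add(1, 6), -1))), 147) = Add(Mul(159, Mul(6, 1, Pow(7, -1))), 147) = Add(Mul(159, Mul(6, 1, Rational(1, 7))), 147) = Add(Mul(159, Rational(6, 7)), 147) = Add(Rational(954, 7), 147) = Rational(1983, 7)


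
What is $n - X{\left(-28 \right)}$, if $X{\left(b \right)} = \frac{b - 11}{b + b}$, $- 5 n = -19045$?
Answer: $\frac{213265}{56} \approx 3808.3$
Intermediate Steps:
$n = 3809$ ($n = \left(- \frac{1}{5}\right) \left(-19045\right) = 3809$)
$X{\left(b \right)} = \frac{-11 + b}{2 b}$
$n - X{\left(-28 \right)} = 3809 - \frac{-11 - 28}{2 \left(-28\right)} = 3809 - \frac{1}{2} \left(- \frac{1}{28}\right) \left(-39\right) = 3809 - \frac{39}{56} = \frac{213265}{56}$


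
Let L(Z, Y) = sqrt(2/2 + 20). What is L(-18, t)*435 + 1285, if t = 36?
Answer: 1285 + 435*sqrt(21) ≈ 3278.4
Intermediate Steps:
L(Z, Y) = sqrt(21) (L(Z, Y) = sqrt(2*(1/2) + 20) = sqrt(1 + 20) = sqrt(21))
L(-18, t)*435 + 1285 = sqrt(21)*435 + 1285 = 435*sqrt(21) + 1285 = 1285 + 435*sqrt(21)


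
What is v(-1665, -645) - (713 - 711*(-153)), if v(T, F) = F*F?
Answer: 306529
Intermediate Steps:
v(T, F) = F²
v(-1665, -645) - (713 - 711*(-153)) = (-645)² - (713 - 711*(-153)) = 416025 - (713 + 108783) = 416025 - 1*109496 = 416025 - 109496 = 306529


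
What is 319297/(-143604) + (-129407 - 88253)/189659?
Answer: -91814396363/27235791036 ≈ -3.3711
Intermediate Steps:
319297/(-143604) + (-129407 - 88253)/189659 = 319297*(-1/143604) - 217660*1/189659 = -319297/143604 - 217660/189659 = -91814396363/27235791036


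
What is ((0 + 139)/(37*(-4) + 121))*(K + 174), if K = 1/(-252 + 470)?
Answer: -5272687/5886 ≈ -895.80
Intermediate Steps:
K = 1/218 ≈ 0.0045872
((0 + 139)/(37*(-4) + 121))*(K + 174) = ((0 + 139)/(37*(-4) + 121))*(1/218 + 174) = (139/(-148 + 121))*(37933/218) = (139/(-27))*(37933/218) = (139*(-1/27))*(37933/218) = -139/27*37933/218 = -5272687/5886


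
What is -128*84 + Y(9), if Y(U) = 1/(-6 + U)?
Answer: -32255/3 ≈ -10752.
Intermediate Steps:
-128*84 + Y(9) = -128*84 + 1/(-6 + 9) = -10752 + 1/3 = -10752 + ⅓ = -32255/3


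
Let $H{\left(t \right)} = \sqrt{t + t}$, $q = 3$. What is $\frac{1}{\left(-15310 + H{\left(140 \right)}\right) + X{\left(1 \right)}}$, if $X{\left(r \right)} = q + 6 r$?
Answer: $- \frac{15301}{234120321} - \frac{2 \sqrt{70}}{234120321} \approx -6.5427 \cdot 10^{-5}$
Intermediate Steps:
$H{\left(t \right)} = \sqrt{2} \sqrt{t}$ ($H{\left(t \right)} = \sqrt{2 t} = \sqrt{2} \sqrt{t}$)
$X{\left(r \right)} = 3 + 6 r$
$\frac{1}{\left(-15310 + H{\left(140 \right)}\right) + X{\left(1 \right)}} = \frac{1}{\left(-15310 + \sqrt{2} \sqrt{140}\right) + \left(3 + 6 \cdot 1\right)} = \frac{1}{\left(-15310 + \sqrt{2} \cdot 2 \sqrt{35}\right) + \left(3 + 6\right)} = \frac{1}{\left(-15310 + 2 \sqrt{70}\right) + 9} = \frac{1}{-15301 + 2 \sqrt{70}}$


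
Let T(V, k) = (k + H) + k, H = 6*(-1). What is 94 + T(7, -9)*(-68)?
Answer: 1726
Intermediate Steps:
H = -6
T(V, k) = -6 + 2*k (T(V, k) = (k - 6) + k = (-6 + k) + k = -6 + 2*k)
94 + T(7, -9)*(-68) = 94 + (-6 + 2*(-9))*(-68) = 94 + (-6 - 18)*(-68) = 94 - 24*(-68) = 94 + 1632 = 1726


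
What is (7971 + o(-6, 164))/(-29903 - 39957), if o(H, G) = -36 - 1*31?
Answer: -1976/17465 ≈ -0.11314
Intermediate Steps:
o(H, G) = -67 (o(H, G) = -36 - 31 = -67)
(7971 + o(-6, 164))/(-29903 - 39957) = (7971 - 67)/(-29903 - 39957) = 7904/(-69860) = 7904*(-1/69860) = -1976/17465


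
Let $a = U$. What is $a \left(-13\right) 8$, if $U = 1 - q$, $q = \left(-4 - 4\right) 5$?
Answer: $-4264$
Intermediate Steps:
$q = -40$ ($q = \left(-8\right) 5 = -40$)
$U = 41$ ($U = 1 - -40 = 1 + 40 = 41$)
$a = 41$
$a \left(-13\right) 8 = 41 \left(-13\right) 8 = \left(-533\right) 8 = -4264$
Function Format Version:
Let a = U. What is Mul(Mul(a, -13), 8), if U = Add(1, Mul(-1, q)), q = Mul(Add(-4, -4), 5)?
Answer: -4264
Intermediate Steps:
q = -40 (q = Mul(-8, 5) = -40)
U = 41 (U = Add(1, Mul(-1, -40)) = Add(1, 40) = 41)
a = 41
Mul(Mul(a, -13), 8) = Mul(Mul(41, -13), 8) = Mul(-533, 8) = -4264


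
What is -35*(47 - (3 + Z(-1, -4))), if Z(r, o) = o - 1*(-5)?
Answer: -1505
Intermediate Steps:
Z(r, o) = 5 + o (Z(r, o) = o + 5 = 5 + o)
-35*(47 - (3 + Z(-1, -4))) = -35*(47 - (3 + (5 - 4))) = -35*(47 - (3 + 1)) = -35*(47 - 1*4) = -35*(47 - 4) = -35*43 = -1505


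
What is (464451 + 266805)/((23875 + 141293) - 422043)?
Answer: -243752/85625 ≈ -2.8467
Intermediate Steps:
(464451 + 266805)/((23875 + 141293) - 422043) = 731256/(165168 - 422043) = 731256/(-256875) = 731256*(-1/256875) = -243752/85625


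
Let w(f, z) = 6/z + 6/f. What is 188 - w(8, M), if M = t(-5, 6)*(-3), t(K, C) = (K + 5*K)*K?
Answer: 56179/300 ≈ 187.26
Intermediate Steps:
t(K, C) = 6*K**2 (t(K, C) = (6*K)*K = 6*K**2)
M = -450 (M = (6*(-5)**2)*(-3) = (6*25)*(-3) = 150*(-3) = -450)
w(f, z) = 6/f + 6/z
188 - w(8, M) = 188 - (6/8 + 6/(-450)) = 188 - (6*(1/8) + 6*(-1/450)) = 188 - (3/4 - 1/75) = 188 - 1*221/300 = 188 - 221/300 = 56179/300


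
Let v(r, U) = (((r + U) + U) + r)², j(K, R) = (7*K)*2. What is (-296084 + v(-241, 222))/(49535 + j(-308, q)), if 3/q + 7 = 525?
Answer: -294640/45223 ≈ -6.5153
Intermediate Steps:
q = 3/518 (q = 3/(-7 + 525) = 3/518 ≈ 0.0057915)
j(K, R) = 14*K
v(r, U) = (2*U + 2*r)² (v(r, U) = (((U + r) + U) + r)² = ((r + 2*U) + r)² = (2*U + 2*r)²)
(-296084 + v(-241, 222))/(49535 + j(-308, q)) = (-296084 + 4*(222 - 241)²)/(49535 + 14*(-308)) = (-296084 + 4*(-19)²)/(49535 - 4312) = (-296084 + 4*361)/45223 = (-296084 + 1444)*(1/45223) = -294640*1/45223 = -294640/45223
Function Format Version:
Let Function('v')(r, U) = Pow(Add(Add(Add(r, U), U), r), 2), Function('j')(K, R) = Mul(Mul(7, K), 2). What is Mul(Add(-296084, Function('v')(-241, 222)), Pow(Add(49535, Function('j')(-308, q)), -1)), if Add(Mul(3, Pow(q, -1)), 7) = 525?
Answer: Rational(-294640, 45223) ≈ -6.5153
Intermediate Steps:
q = Rational(3, 518) (q = Mul(3, Pow(Add(-7, 525), -1)) = Mul(3, Pow(518, -1)) = Mul(3, Rational(1, 518)) = Rational(3, 518) ≈ 0.0057915)
Function('j')(K, R) = Mul(14, K)
Function('v')(r, U) = Pow(Add(Mul(2, U), Mul(2, r)), 2) (Function('v')(r, U) = Pow(Add(Add(Add(U, r), U), r), 2) = Pow(Add(Add(r, Mul(2, U)), r), 2) = Pow(Add(Mul(2, U), Mul(2, r)), 2))
Mul(Add(-296084, Function('v')(-241, 222)), Pow(Add(49535, Function('j')(-308, q)), -1)) = Mul(Add(-296084, Mul(4, Pow(Add(222, -241), 2))), Pow(Add(49535, Mul(14, -308)), -1)) = Mul(Add(-296084, Mul(4, Pow(-19, 2))), Pow(Add(49535, -4312), -1)) = Mul(Add(-296084, Mul(4, 361)), Pow(45223, -1)) = Mul(Add(-296084, 1444), Rational(1, 45223)) = Mul(-294640, Rational(1, 45223)) = Rational(-294640, 45223)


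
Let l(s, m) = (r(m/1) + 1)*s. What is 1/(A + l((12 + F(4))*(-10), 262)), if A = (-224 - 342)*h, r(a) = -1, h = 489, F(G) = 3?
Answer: -1/276774 ≈ -3.6131e-6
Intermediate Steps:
l(s, m) = 0 (l(s, m) = (-1 + 1)*s = 0*s = 0)
A = -276774 (A = (-224 - 342)*489 = -566*489 = -276774)
1/(A + l((12 + F(4))*(-10), 262)) = 1/(-276774 + 0) = 1/(-276774) = -1/276774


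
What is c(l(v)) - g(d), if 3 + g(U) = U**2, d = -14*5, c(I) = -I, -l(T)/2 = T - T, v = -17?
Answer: -4897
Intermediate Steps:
l(T) = 0 (l(T) = -2*(T - T) = -2*0 = 0)
d = -70
g(U) = -3 + U**2
c(l(v)) - g(d) = -1*0 - (-3 + (-70)**2) = 0 - (-3 + 4900) = 0 - 1*4897 = 0 - 4897 = -4897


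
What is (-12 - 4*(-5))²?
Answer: 64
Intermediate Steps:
(-12 - 4*(-5))² = (-12 + 20)² = 8² = 64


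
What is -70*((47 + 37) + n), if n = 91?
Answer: -12250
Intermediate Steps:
-70*((47 + 37) + n) = -70*((47 + 37) + 91) = -70*(84 + 91) = -70*175 = -12250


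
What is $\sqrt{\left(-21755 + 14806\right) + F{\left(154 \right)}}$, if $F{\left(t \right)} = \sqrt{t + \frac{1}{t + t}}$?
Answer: $\frac{\sqrt{-164802484 + 154 \sqrt{3652341}}}{154} \approx 83.286 i$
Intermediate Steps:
$F{\left(t \right)} = \sqrt{t + \frac{1}{2 t}}$
$\sqrt{\left(-21755 + 14806\right) + F{\left(154 \right)}} = \sqrt{\left(-21755 + 14806\right) + \frac{\sqrt{\frac{2}{154} + 4 \cdot 154}}{2}} = \sqrt{-6949 + \frac{\sqrt{2 \cdot \frac{1}{154} + 616}}{2}} = \sqrt{-6949 + \frac{\sqrt{\frac{1}{77} + 616}}{2}} = \sqrt{-6949 + \frac{\sqrt{\frac{47433}{77}}}{2}} = \sqrt{-6949 + \frac{\frac{1}{77} \sqrt{3652341}}{2}} = \sqrt{-6949 + \frac{\sqrt{3652341}}{154}}$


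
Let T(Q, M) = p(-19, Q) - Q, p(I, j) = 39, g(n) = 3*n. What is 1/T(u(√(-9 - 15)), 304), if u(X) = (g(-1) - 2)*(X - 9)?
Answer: -1/106 - 5*I*√6/318 ≈ -0.009434 - 0.038514*I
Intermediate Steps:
u(X) = 45 - 5*X (u(X) = (3*(-1) - 2)*(X - 9) = (-3 - 2)*(-9 + X) = -5*(-9 + X) = 45 - 5*X)
T(Q, M) = 39 - Q
1/T(u(√(-9 - 15)), 304) = 1/(39 - (45 - 5*√(-9 - 15))) = 1/(39 - (45 - 10*I*√6)) = 1/(39 + (-45 + 10*I*√6)) = 1/(-6 + 10*I*√6)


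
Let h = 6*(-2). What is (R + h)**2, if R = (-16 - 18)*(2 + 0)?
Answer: 6400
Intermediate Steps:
h = -12
R = -68 (R = -34*2 = -68)
(R + h)**2 = (-68 - 12)**2 = (-80)**2 = 6400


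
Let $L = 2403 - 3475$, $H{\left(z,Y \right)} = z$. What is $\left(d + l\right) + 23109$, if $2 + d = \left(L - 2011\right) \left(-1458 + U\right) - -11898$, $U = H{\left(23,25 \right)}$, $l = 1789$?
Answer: $4460899$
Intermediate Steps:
$L = -1072$ ($L = 2403 - 3475 = -1072$)
$U = 23$
$d = 4436001$ ($d = -2 - \left(-11898 - \left(-1072 - 2011\right) \left(-1458 + 23\right)\right) = -2 + \left(\left(-3083\right) \left(-1435\right) + 11898\right) = -2 + \left(4424105 + 11898\right) = -2 + 4436003 = 4436001$)
$\left(d + l\right) + 23109 = \left(4436001 + 1789\right) + 23109 = 4437790 + 23109 = 4460899$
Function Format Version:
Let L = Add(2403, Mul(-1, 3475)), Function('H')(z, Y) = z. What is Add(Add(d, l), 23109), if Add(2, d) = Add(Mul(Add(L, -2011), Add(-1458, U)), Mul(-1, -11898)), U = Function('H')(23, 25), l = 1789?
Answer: 4460899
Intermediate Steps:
L = -1072 (L = Add(2403, -3475) = -1072)
U = 23
d = 4436001 (d = Add(-2, Add(Mul(Add(-1072, -2011), Add(-1458, 23)), Mul(-1, -11898))) = Add(-2, Add(Mul(-3083, -1435), 11898)) = Add(-2, Add(4424105, 11898)) = Add(-2, 4436003) = 4436001)
Add(Add(d, l), 23109) = Add(Add(4436001, 1789), 23109) = Add(4437790, 23109) = 4460899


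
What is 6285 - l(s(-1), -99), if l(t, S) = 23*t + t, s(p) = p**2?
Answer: 6261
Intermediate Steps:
l(t, S) = 24*t
6285 - l(s(-1), -99) = 6285 - 24*(-1)**2 = 6285 - 24 = 6261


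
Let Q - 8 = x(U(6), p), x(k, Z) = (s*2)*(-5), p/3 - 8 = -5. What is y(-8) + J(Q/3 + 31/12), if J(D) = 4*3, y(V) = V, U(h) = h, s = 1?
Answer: 4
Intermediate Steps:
p = 9 (p = 24 + 3*(-5) = 24 - 15 = 9)
x(k, Z) = -10 (x(k, Z) = (1*2)*(-5) = 2*(-5) = -10)
Q = -2 (Q = 8 - 10 = -2)
J(D) = 12
y(-8) + J(Q/3 + 31/12) = -8 + 12 = 4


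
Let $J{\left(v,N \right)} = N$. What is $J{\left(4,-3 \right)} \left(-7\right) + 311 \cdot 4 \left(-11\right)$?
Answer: $-13663$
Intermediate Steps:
$J{\left(4,-3 \right)} \left(-7\right) + 311 \cdot 4 \left(-11\right) = \left(-3\right) \left(-7\right) + 311 \cdot 4 \left(-11\right) = 21 + 311 \left(-44\right) = 21 - 13684 = -13663$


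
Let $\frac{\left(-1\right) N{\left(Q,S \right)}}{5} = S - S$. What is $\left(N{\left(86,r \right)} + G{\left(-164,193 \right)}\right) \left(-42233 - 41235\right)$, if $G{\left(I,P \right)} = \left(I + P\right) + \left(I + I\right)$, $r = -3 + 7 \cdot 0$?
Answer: $24956932$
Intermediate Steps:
$r = -3$ ($r = -3 + 0 = -3$)
$N{\left(Q,S \right)} = 0$ ($N{\left(Q,S \right)} = - 5 \left(S - S\right) = \left(-5\right) 0 = 0$)
$G{\left(I,P \right)} = P + 3 I$ ($G{\left(I,P \right)} = \left(I + P\right) + 2 I = P + 3 I$)
$\left(N{\left(86,r \right)} + G{\left(-164,193 \right)}\right) \left(-42233 - 41235\right) = \left(0 + \left(193 + 3 \left(-164\right)\right)\right) \left(-42233 - 41235\right) = \left(0 + \left(193 - 492\right)\right) \left(-83468\right) = \left(0 - 299\right) \left(-83468\right) = \left(-299\right) \left(-83468\right) = 24956932$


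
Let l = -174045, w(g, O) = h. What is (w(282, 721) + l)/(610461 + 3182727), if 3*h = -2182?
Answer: -524317/11379564 ≈ -0.046075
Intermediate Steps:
h = -2182/3 (h = (⅓)*(-2182) = -2182/3 ≈ -727.33)
w(g, O) = -2182/3
(w(282, 721) + l)/(610461 + 3182727) = (-2182/3 - 174045)/(610461 + 3182727) = -524317/3/3793188 = -524317/3*1/3793188 = -524317/11379564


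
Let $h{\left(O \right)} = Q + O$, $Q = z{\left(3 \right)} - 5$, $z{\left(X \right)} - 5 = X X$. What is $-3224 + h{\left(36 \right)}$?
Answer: $-3179$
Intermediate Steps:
$z{\left(X \right)} = 5 + X^{2}$ ($z{\left(X \right)} = 5 + X X = 5 + X^{2}$)
$Q = 9$ ($Q = \left(5 + 3^{2}\right) - 5 = \left(5 + 9\right) - 5 = 14 - 5 = 9$)
$h{\left(O \right)} = 9 + O$
$-3224 + h{\left(36 \right)} = -3224 + \left(9 + 36\right) = -3224 + 45 = -3179$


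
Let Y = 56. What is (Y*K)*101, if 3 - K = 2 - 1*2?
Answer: 16968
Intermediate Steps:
K = 3 (K = 3 - (2 - 1*2) = 3 - (2 - 2) = 3 - 1*0 = 3 + 0 = 3)
(Y*K)*101 = (56*3)*101 = 168*101 = 16968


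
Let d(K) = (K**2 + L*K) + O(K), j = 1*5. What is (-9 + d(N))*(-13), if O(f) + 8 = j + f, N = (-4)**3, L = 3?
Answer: -49764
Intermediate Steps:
N = -64
j = 5
O(f) = -3 + f (O(f) = -8 + (5 + f) = -3 + f)
d(K) = -3 + K**2 + 4*K (d(K) = (K**2 + 3*K) + (-3 + K) = -3 + K**2 + 4*K)
(-9 + d(N))*(-13) = (-9 + (-3 + (-64)**2 + 4*(-64)))*(-13) = (-9 + (-3 + 4096 - 256))*(-13) = (-9 + 3837)*(-13) = 3828*(-13) = -49764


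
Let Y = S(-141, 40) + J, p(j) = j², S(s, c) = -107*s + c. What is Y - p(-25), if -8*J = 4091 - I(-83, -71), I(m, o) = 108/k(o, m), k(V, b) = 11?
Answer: 1231283/88 ≈ 13992.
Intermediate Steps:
S(s, c) = c - 107*s
I(m, o) = 108/11
J = -44893/88 (J = -(4091 - 1*108/11)/8 = -(4091 - 108/11)/8 = -⅛*44893/11 = -44893/88 ≈ -510.15)
Y = 1286283/88 (Y = (40 - 107*(-141)) - 44893/88 = (40 + 15087) - 44893/88 = 15127 - 44893/88 = 1286283/88 ≈ 14617.)
Y - p(-25) = 1286283/88 - 1*(-25)² = 1286283/88 - 1*625 = 1286283/88 - 625 = 1231283/88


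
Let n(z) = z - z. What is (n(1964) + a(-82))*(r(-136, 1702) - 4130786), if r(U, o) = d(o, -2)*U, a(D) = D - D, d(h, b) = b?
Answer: 0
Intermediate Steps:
n(z) = 0
a(D) = 0
r(U, o) = -2*U
(n(1964) + a(-82))*(r(-136, 1702) - 4130786) = (0 + 0)*(-2*(-136) - 4130786) = 0*(272 - 4130786) = 0*(-4130514) = 0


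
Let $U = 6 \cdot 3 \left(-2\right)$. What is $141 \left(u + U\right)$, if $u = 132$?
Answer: $13536$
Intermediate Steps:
$U = -36$ ($U = 18 \left(-2\right) = -36$)
$141 \left(u + U\right) = 141 \left(132 - 36\right) = 141 \cdot 96 = 13536$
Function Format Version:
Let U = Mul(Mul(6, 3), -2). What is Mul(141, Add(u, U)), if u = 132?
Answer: 13536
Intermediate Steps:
U = -36 (U = Mul(18, -2) = -36)
Mul(141, Add(u, U)) = Mul(141, Add(132, -36)) = Mul(141, 96) = 13536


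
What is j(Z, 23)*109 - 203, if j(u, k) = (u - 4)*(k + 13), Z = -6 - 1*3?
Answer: -51215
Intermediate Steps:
Z = -9 (Z = -6 - 3 = -9)
j(u, k) = (-4 + u)*(13 + k)
j(Z, 23)*109 - 203 = (-52 - 4*23 + 13*(-9) + 23*(-9))*109 - 203 = (-52 - 92 - 117 - 207)*109 - 203 = -468*109 - 203 = -51012 - 203 = -51215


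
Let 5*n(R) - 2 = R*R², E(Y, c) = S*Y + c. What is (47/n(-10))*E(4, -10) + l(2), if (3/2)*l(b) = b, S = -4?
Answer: 11161/1497 ≈ 7.4556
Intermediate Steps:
E(Y, c) = c - 4*Y (E(Y, c) = -4*Y + c = c - 4*Y)
l(b) = 2*b/3
n(R) = ⅖ + R³/5 (n(R) = ⅖ + (R*R²)/5 = ⅖ + R³/5)
(47/n(-10))*E(4, -10) + l(2) = (47/(⅖ + (⅕)*(-10)³))*(-10 - 4*4) + (⅔)*2 = (47/(⅖ + (⅕)*(-1000)))*(-10 - 16) + 4/3 = (47/(⅖ - 200))*(-26) + 4/3 = (47/(-998/5))*(-26) + 4/3 = (47*(-5/998))*(-26) + 4/3 = -235/998*(-26) + 4/3 = 3055/499 + 4/3 = 11161/1497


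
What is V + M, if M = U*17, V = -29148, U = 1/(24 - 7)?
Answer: -29147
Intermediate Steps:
U = 1/17 ≈ 0.058824
M = 1 (M = (1/17)*17 = 1)
V + M = -29148 + 1 = -29147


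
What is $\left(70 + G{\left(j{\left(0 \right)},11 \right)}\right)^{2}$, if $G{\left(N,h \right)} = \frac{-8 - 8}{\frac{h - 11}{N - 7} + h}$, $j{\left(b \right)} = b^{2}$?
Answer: $\frac{568516}{121} \approx 4698.5$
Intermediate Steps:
$G{\left(N,h \right)} = - \frac{16}{h + \frac{-11 + h}{-7 + N}}$ ($G{\left(N,h \right)} = - \frac{16}{\frac{-11 + h}{-7 + N} + h} = - \frac{16}{h + \frac{-11 + h}{-7 + N}}$)
$\left(70 + G{\left(j{\left(0 \right)},11 \right)}\right)^{2} = \left(70 + \frac{16 \left(-7 + 0^{2}\right)}{11 + 6 \cdot 11 - 0^{2} \cdot 11}\right)^{2} = \left(70 + \frac{16 \left(-7 + 0\right)}{11 + 66 - 0 \cdot 11}\right)^{2} = \left(70 + 16 \frac{1}{11 + 66 + 0} \left(-7\right)\right)^{2} = \left(70 + 16 \cdot \frac{1}{77} \left(-7\right)\right)^{2} = \left(70 - \frac{16}{11}\right)^{2} = \left(\frac{754}{11}\right)^{2} = \frac{568516}{121}$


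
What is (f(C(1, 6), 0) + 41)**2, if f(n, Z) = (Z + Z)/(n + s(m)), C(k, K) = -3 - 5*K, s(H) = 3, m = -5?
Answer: 1681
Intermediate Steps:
f(n, Z) = 2*Z/(3 + n) (f(n, Z) = (Z + Z)/(n + 3) = (2*Z)/(3 + n) = 2*Z/(3 + n))
(f(C(1, 6), 0) + 41)**2 = (2*0/(3 + (-3 - 5*6)) + 41)**2 = (2*0/(3 + (-3 - 30)) + 41)**2 = (2*0/(3 - 33) + 41)**2 = (2*0/(-30) + 41)**2 = (2*0*(-1/30) + 41)**2 = (0 + 41)**2 = 41**2 = 1681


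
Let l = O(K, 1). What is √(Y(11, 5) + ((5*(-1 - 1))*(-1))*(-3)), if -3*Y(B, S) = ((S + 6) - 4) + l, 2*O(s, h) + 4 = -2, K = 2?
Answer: I*√282/3 ≈ 5.5976*I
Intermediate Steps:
O(s, h) = -3 (O(s, h) = -2 + (½)*(-2) = -2 - 1 = -3)
l = -3
Y(B, S) = ⅓ - S/3 (Y(B, S) = -(((S + 6) - 4) - 3)/3 = -(((6 + S) - 4) - 3)/3 = -((2 + S) - 3)/3 = -(-1 + S)/3 = ⅓ - S/3)
√(Y(11, 5) + ((5*(-1 - 1))*(-1))*(-3)) = √((⅓ - ⅓*5) + ((5*(-1 - 1))*(-1))*(-3)) = √((⅓ - 5/3) + ((5*(-2))*(-1))*(-3)) = √(-4/3 - 10*(-1)*(-3)) = √(-4/3 + 10*(-3)) = √(-4/3 - 30) = √(-94/3) = I*√282/3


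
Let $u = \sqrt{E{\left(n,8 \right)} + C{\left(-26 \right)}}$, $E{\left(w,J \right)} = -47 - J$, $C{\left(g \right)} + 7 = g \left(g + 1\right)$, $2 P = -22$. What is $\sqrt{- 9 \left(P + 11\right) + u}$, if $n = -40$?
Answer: $\sqrt[4]{3} \sqrt{14} \approx 4.9243$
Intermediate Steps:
$P = -11$ ($P = \frac{1}{2} \left(-22\right) = -11$)
$C{\left(g \right)} = -7 + g \left(1 + g\right)$ ($C{\left(g \right)} = -7 + g \left(g + 1\right) = -7 + g \left(1 + g\right)$)
$u = 14 \sqrt{3}$ ($u = \sqrt{\left(-47 - 8\right) - \left(33 - 676\right)} = \sqrt{\left(-47 - 8\right) - -643} = \sqrt{-55 + 643} = \sqrt{588} = 14 \sqrt{3} \approx 24.249$)
$\sqrt{- 9 \left(P + 11\right) + u} = \sqrt{- 9 \left(-11 + 11\right) + 14 \sqrt{3}} = \sqrt{\left(-9\right) 0 + 14 \sqrt{3}} = \sqrt{0 + 14 \sqrt{3}} = \sqrt{14 \sqrt{3}} = \sqrt[4]{3} \sqrt{14}$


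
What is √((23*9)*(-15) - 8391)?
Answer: 2*I*√2874 ≈ 107.22*I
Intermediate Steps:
√((23*9)*(-15) - 8391) = √(207*(-15) - 8391) = √(-3105 - 8391) = √(-11496) = 2*I*√2874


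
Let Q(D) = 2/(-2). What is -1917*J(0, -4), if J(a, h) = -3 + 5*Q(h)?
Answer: 15336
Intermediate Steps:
Q(D) = -1 (Q(D) = 2*(-1/2) = -1)
J(a, h) = -8 (J(a, h) = -3 + 5*(-1) = -3 - 5 = -8)
-1917*J(0, -4) = -1917*(-8) = 15336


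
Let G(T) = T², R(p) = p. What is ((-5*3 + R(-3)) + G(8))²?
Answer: 2116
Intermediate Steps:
((-5*3 + R(-3)) + G(8))² = ((-5*3 - 3) + 8²)² = ((-15 - 3) + 64)² = (-18 + 64)² = 46² = 2116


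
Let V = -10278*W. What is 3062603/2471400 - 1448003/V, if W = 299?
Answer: 721685959487/421939650600 ≈ 1.7104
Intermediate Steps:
V = -3073122 (V = -10278*299 = -3073122)
3062603/2471400 - 1448003/V = 3062603/2471400 - 1448003/(-3073122) = 3062603*(1/2471400) - 1448003*(-1/3073122) = 3062603/2471400 + 1448003/3073122 = 721685959487/421939650600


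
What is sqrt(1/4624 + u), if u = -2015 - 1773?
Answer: I*sqrt(17515711)/68 ≈ 61.547*I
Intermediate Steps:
u = -3788
sqrt(1/4624 + u) = sqrt(1/4624 - 3788) = sqrt(-17515711/4624) = I*sqrt(17515711)/68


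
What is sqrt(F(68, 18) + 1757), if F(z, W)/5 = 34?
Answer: sqrt(1927) ≈ 43.898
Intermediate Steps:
F(z, W) = 170 (F(z, W) = 5*34 = 170)
sqrt(F(68, 18) + 1757) = sqrt(170 + 1757) = sqrt(1927)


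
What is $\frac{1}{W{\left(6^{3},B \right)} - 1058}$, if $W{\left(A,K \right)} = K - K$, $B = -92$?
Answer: $- \frac{1}{1058} \approx -0.00094518$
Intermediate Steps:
$W{\left(A,K \right)} = 0$
$\frac{1}{W{\left(6^{3},B \right)} - 1058} = \frac{1}{0 - 1058} = \frac{1}{-1058} = - \frac{1}{1058}$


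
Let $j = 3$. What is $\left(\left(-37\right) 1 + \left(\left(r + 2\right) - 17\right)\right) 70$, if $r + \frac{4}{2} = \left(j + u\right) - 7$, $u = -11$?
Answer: $-4830$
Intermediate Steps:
$r = -17$ ($r = -2 + \left(\left(3 - 11\right) - 7\right) = -2 - 15 = -17$)
$\left(\left(-37\right) 1 + \left(\left(r + 2\right) - 17\right)\right) 70 = \left(\left(-37\right) 1 + \left(\left(-17 + 2\right) - 17\right)\right) 70 = \left(-37 - 32\right) 70 = \left(-69\right) 70 = -4830$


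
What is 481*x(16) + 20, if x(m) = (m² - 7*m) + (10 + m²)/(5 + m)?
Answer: 226130/3 ≈ 75377.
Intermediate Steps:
x(m) = m² - 7*m + (10 + m²)/(5 + m) (x(m) = (m² - 7*m) + (10 + m²)/(5 + m) = m² - 7*m + (10 + m²)/(5 + m))
481*x(16) + 20 = 481*((10 + 16³ - 1*16² - 35*16)/(5 + 16)) + 20 = 481*((10 + 4096 - 1*256 - 560)/21) + 20 = 481*((10 + 4096 - 256 - 560)/21) + 20 = 481*((1/21)*3290) + 20 = 481*(470/3) + 20 = 226070/3 + 20 = 226130/3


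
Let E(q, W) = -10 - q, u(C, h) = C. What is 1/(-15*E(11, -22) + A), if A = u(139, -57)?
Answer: 1/454 ≈ 0.0022026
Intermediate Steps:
A = 139
1/(-15*E(11, -22) + A) = 1/(-15*(-10 - 1*11) + 139) = 1/(-15*(-10 - 11) + 139) = 1/(-15*(-21) + 139) = 1/(315 + 139) = 1/454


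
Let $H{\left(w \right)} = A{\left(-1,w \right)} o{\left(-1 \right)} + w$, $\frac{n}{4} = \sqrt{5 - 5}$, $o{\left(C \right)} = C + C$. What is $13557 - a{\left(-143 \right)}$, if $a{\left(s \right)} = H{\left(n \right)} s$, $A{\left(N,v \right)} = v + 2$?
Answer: $12985$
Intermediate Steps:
$A{\left(N,v \right)} = 2 + v$
$o{\left(C \right)} = 2 C$
$n = 0$ ($n = 4 \sqrt{5 - 5} = 4 \sqrt{0} = 4 \cdot 0 = 0$)
$H{\left(w \right)} = -4 - w$ ($H{\left(w \right)} = \left(2 + w\right) 2 \left(-1\right) + w = \left(2 + w\right) \left(-2\right) + w = \left(-4 - 2 w\right) + w = -4 - w$)
$a{\left(s \right)} = - 4 s$ ($a{\left(s \right)} = \left(-4 - 0\right) s = \left(-4 + 0\right) s = - 4 s$)
$13557 - a{\left(-143 \right)} = 13557 - \left(-4\right) \left(-143\right) = 13557 - 572 = 12985$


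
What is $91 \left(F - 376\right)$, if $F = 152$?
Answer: $-20384$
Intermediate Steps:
$91 \left(F - 376\right) = 91 \left(152 - 376\right) = 91 \left(-224\right) = -20384$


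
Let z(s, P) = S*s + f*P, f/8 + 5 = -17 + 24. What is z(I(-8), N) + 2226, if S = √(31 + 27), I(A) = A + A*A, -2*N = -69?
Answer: 2778 + 56*√58 ≈ 3204.5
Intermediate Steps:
N = 69/2 (N = -½*(-69) = 69/2 ≈ 34.500)
I(A) = A + A²
S = √58 ≈ 7.6158
f = 16 (f = -40 + 8*(-17 + 24) = -40 + 8*7 = -40 + 56 = 16)
z(s, P) = 16*P + s*√58 (z(s, P) = √58*s + 16*P = s*√58 + 16*P = 16*P + s*√58)
z(I(-8), N) + 2226 = (16*(69/2) + (-8*(1 - 8))*√58) + 2226 = (552 + (-8*(-7))*√58) + 2226 = (552 + 56*√58) + 2226 = 2778 + 56*√58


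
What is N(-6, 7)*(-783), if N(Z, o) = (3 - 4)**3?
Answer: 783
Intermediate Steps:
N(Z, o) = -1 (N(Z, o) = (-1)**3 = -1)
N(-6, 7)*(-783) = -1*(-783) = 783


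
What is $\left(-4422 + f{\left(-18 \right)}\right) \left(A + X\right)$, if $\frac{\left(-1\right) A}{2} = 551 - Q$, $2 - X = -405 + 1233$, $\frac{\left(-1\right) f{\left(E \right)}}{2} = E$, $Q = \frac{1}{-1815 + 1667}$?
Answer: $\frac{312881889}{37} \approx 8.4563 \cdot 10^{6}$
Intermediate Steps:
$Q = - \frac{1}{148}$ ($Q = \frac{1}{-148} = - \frac{1}{148} \approx -0.0067568$)
$f{\left(E \right)} = - 2 E$
$X = -826$ ($X = 2 - \left(-405 + 1233\right) = 2 - 828 = -826$)
$A = - \frac{81549}{74}$ ($A = - 2 \left(551 - - \frac{1}{148}\right) = - 2 \left(551 + \frac{1}{148}\right) = \left(-2\right) \frac{81549}{148} = - \frac{81549}{74} \approx -1102.0$)
$\left(-4422 + f{\left(-18 \right)}\right) \left(A + X\right) = \left(-4422 - -36\right) \left(- \frac{81549}{74} - 826\right) = \left(-4422 + 36\right) \left(- \frac{142673}{74}\right) = \left(-4386\right) \left(- \frac{142673}{74}\right) = \frac{312881889}{37}$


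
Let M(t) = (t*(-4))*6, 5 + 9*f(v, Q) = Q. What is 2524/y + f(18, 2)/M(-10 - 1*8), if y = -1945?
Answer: -3273049/2520720 ≈ -1.2985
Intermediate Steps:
f(v, Q) = -5/9 + Q/9
M(t) = -24*t (M(t) = -4*t*6 = -24*t)
2524/y + f(18, 2)/M(-10 - 1*8) = 2524/(-1945) + (-5/9 + (1/9)*2)/((-24*(-10 - 1*8))) = 2524*(-1/1945) + (-5/9 + 2/9)/((-24*(-10 - 8))) = -2524/1945 - 1/(3*((-24*(-18)))) = -2524/1945 - 1/3/432 = -2524/1945 - 1/3*1/432 = -2524/1945 - 1/1296 = -3273049/2520720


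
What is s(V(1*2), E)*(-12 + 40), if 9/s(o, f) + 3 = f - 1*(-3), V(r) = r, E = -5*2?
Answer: -126/5 ≈ -25.200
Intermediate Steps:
E = -10
s(o, f) = 9/f (s(o, f) = 9/(-3 + (f - 1*(-3))) = 9/(-3 + (f + 3)) = 9/(-3 + (3 + f)) = 9/f)
s(V(1*2), E)*(-12 + 40) = (9/(-10))*(-12 + 40) = (9*(-⅒))*28 = -9/10*28 = -126/5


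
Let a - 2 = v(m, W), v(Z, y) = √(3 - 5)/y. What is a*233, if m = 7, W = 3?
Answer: 466 + 233*I*√2/3 ≈ 466.0 + 109.84*I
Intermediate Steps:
v(Z, y) = I*√2/y (v(Z, y) = √(-2)/y = (I*√2)/y = I*√2/y)
a = 2 + I*√2/3 ≈ 2.0 + 0.4714*I
a*233 = (2 + I*√2/3)*233 = 466 + 233*I*√2/3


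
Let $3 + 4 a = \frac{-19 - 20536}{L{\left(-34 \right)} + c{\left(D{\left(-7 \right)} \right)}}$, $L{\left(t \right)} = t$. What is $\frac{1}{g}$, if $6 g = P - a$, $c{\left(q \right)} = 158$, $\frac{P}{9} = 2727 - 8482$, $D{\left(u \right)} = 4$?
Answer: $- \frac{2976}{25669393} \approx -0.00011594$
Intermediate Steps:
$P = -51795$ ($P = 9 \left(2727 - 8482\right) = 9 \left(-5755\right) = -51795$)
$a = - \frac{20927}{496}$ ($a = - \frac{3}{4} + \frac{\left(-19 - 20536\right) \frac{1}{-34 + 158}}{4} = - \frac{3}{4} + \frac{\left(-20555\right) \frac{1}{124}}{4} = - \frac{3}{4} + \frac{1}{4} \left(- \frac{20555}{124}\right) = - \frac{3}{4} - \frac{20555}{496} = - \frac{20927}{496} \approx -42.192$)
$g = - \frac{25669393}{2976}$ ($g = \frac{-51795 - - \frac{20927}{496}}{6} = \frac{-51795 + \frac{20927}{496}}{6} = \frac{1}{6} \left(- \frac{25669393}{496}\right) = - \frac{25669393}{2976} \approx -8625.5$)
$\frac{1}{g} = \frac{1}{- \frac{25669393}{2976}} = - \frac{2976}{25669393}$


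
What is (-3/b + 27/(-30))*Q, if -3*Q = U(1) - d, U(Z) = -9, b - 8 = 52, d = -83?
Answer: 703/30 ≈ 23.433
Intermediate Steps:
b = 60 (b = 8 + 52 = 60)
Q = -74/3 (Q = -(-9 - 1*(-83))/3 = -(-9 + 83)/3 = -⅓*74 = -74/3 ≈ -24.667)
(-3/b + 27/(-30))*Q = (-3/60 + 27/(-30))*(-74/3) = (-3*1/60 + 27*(-1/30))*(-74/3) = (-1/20 - 9/10)*(-74/3) = -19/20*(-74/3) = 703/30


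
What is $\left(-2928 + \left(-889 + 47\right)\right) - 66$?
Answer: $-3836$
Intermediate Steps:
$\left(-2928 + \left(-889 + 47\right)\right) - 66 = \left(-2928 - 842\right) - 66 = -3770 - 66 = -3836$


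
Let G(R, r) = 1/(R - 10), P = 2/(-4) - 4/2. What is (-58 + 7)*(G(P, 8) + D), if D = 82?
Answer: -104448/25 ≈ -4177.9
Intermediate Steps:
P = -5/2 (P = 2*(-¼) - 4*½ = -½ - 2 = -5/2 ≈ -2.5000)
G(R, r) = 1/(-10 + R)
(-58 + 7)*(G(P, 8) + D) = (-58 + 7)*(1/(-10 - 5/2) + 82) = -51*(1/(-25/2) + 82) = -51*(-2/25 + 82) = -51*2048/25 = -104448/25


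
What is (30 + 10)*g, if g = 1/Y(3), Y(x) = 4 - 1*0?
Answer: 10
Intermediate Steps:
Y(x) = 4 (Y(x) = 4 + 0 = 4)
g = ¼ (g = 1/4 = ¼ ≈ 0.25000)
(30 + 10)*g = (30 + 10)*(¼) = 40*(¼) = 10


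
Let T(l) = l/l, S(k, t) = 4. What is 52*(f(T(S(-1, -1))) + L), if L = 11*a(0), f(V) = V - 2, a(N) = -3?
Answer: -1768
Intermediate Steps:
T(l) = 1
f(V) = -2 + V
L = -33 (L = 11*(-3) = -33)
52*(f(T(S(-1, -1))) + L) = 52*((-2 + 1) - 33) = 52*(-1 - 33) = 52*(-34) = -1768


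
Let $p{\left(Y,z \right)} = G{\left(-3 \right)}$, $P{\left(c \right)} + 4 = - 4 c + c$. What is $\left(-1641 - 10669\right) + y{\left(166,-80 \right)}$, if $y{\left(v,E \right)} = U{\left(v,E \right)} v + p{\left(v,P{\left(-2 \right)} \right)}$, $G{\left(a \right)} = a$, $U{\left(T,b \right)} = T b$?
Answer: $-2216793$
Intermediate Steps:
$P{\left(c \right)} = -4 - 3 c$ ($P{\left(c \right)} = -4 + \left(- 4 c + c\right) = -4 - 3 c$)
$p{\left(Y,z \right)} = -3$
$y{\left(v,E \right)} = -3 + E v^{2}$ ($y{\left(v,E \right)} = v E v - 3 = E v v - 3 = E v^{2} - 3 = -3 + E v^{2}$)
$\left(-1641 - 10669\right) + y{\left(166,-80 \right)} = \left(-1641 - 10669\right) - \left(3 + 80 \cdot 166^{2}\right) = -12310 - 2204483 = -2216793$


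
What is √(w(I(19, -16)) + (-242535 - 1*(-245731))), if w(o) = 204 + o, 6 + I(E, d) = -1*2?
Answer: 8*√53 ≈ 58.241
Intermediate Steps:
I(E, d) = -8 (I(E, d) = -6 - 1*2 = -6 - 2 = -8)
√(w(I(19, -16)) + (-242535 - 1*(-245731))) = √((204 - 8) + (-242535 - 1*(-245731))) = √(196 + (-242535 + 245731)) = √(196 + 3196) = √3392 = 8*√53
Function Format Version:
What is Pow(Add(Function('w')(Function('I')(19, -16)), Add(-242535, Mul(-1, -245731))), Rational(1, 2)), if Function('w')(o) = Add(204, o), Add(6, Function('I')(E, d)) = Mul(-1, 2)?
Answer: Mul(8, Pow(53, Rational(1, 2))) ≈ 58.241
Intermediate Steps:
Function('I')(E, d) = -8 (Function('I')(E, d) = Add(-6, Mul(-1, 2)) = Add(-6, -2) = -8)
Pow(Add(Function('w')(Function('I')(19, -16)), Add(-242535, Mul(-1, -245731))), Rational(1, 2)) = Pow(Add(Add(204, -8), Add(-242535, Mul(-1, -245731))), Rational(1, 2)) = Pow(Add(196, Add(-242535, 245731)), Rational(1, 2)) = Pow(Add(196, 3196), Rational(1, 2)) = Pow(3392, Rational(1, 2)) = Mul(8, Pow(53, Rational(1, 2)))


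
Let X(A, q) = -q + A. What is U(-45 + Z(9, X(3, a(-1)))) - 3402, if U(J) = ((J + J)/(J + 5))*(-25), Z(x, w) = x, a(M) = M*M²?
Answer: -107262/31 ≈ -3460.1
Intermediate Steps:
a(M) = M³
X(A, q) = A - q
U(J) = -50*J/(5 + J) (U(J) = ((2*J)/(5 + J))*(-25) = (2*J/(5 + J))*(-25) = -50*J/(5 + J))
U(-45 + Z(9, X(3, a(-1)))) - 3402 = -50*(-45 + 9)/(5 + (-45 + 9)) - 3402 = -50*(-36)/(5 - 36) - 3402 = -50*(-36)/(-31) - 3402 = -50*(-36)*(-1/31) - 3402 = -1800/31 - 3402 = -107262/31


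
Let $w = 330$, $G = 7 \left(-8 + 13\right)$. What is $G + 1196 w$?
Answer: $394715$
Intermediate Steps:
$G = 35$ ($G = 7 \cdot 5 = 35$)
$G + 1196 w = 35 + 1196 \cdot 330 = 35 + 394680 = 394715$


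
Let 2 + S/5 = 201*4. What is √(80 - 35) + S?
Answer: 4010 + 3*√5 ≈ 4016.7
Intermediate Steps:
S = 4010 (S = -10 + 5*(201*4) = -10 + 5*804 = -10 + 4020 = 4010)
√(80 - 35) + S = √(80 - 35) + 4010 = √45 + 4010 = 3*√5 + 4010 = 4010 + 3*√5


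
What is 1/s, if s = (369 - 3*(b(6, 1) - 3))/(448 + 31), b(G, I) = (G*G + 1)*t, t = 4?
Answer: -479/66 ≈ -7.2576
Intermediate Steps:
b(G, I) = 4 + 4*G² (b(G, I) = (G*G + 1)*4 = (G² + 1)*4 = (1 + G²)*4 = 4 + 4*G²)
s = -66/479 (s = (369 - 3*((4 + 4*6²) - 3))/(448 + 31) = (369 - 3*((4 + 4*36) - 3))/479 = (369 - 3*((4 + 144) - 3))*(1/479) = (369 - 3*(148 - 3))*(1/479) = (369 - 3*145)*(1/479) = (369 - 435)*(1/479) = -66*1/479 = -66/479 ≈ -0.13779)
1/s = 1/(-66/479) = -479/66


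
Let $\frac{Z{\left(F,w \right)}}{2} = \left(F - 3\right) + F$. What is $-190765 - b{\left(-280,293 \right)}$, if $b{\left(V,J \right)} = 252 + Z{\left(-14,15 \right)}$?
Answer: $-190955$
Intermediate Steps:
$Z{\left(F,w \right)} = -6 + 4 F$ ($Z{\left(F,w \right)} = 2 \left(\left(F - 3\right) + F\right) = 2 \left(\left(-3 + F\right) + F\right) = 2 \left(-3 + 2 F\right) = -6 + 4 F$)
$b{\left(V,J \right)} = 190$ ($b{\left(V,J \right)} = 252 + \left(-6 + 4 \left(-14\right)\right) = 252 - 62 = 190$)
$-190765 - b{\left(-280,293 \right)} = -190765 - 190 = -190955$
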